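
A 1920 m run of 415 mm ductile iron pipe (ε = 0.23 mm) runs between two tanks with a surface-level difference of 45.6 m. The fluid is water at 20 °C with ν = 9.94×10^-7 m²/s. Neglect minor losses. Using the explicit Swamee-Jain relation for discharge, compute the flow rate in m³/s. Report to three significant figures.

Swamee-Jain (Type II): Q = -0.965·√(gD⁵h_f/L)·ln[ε/(3.7D) + √(3.17ν²L/(gD³h_f))]
√(gD⁵h_f/L) = √(9.81·0.415⁵·45.6/1920) = 0.05355
ε/(3.7D) = 1.50×10^-4; √(3.17ν²L/(gD³h_f)) = 1.37×10^-5
Q = -0.965·0.05355·ln(1.635×10^-4) = 0.4506 m³/s
Check: V = 3.33 m/s, Re = 1.39×10^6, f = 0.01752, h_f = 45.8 m ≈ 45.6 m ✓

Q ≈ 0.451 m³/s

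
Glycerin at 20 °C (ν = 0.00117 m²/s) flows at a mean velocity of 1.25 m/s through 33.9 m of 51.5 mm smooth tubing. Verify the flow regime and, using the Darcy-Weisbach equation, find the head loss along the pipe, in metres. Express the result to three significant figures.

h_f ≈ 61.0 m

Re = VD/ν = 1.25·0.05150/0.00117 = 55.0 → laminar (Re < 2300)
f = 64/Re = 1.163
h_f = f(L/D)V²/(2g) = 1.163·(33.9/0.05150)·1.25²/(2·9.81) = 60.98 m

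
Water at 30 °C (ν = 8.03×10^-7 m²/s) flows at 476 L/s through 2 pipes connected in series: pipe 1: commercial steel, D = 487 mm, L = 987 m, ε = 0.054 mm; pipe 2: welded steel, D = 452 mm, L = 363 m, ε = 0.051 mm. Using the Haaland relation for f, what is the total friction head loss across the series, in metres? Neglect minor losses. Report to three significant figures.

H ≈ 13.5 m

Pipe 1: V = 2.555 m/s, Re = 1.55×10^6, ε/D = 1.11×10^-4, f = 0.01310, h_1 = f(L/D)V²/2g = 8.835 m
Pipe 2: V = 2.966 m/s, Re = 1.67×10^6, ε/D = 1.13×10^-4, f = 0.01307, h_2 = f(L/D)V²/2g = 4.710 m
Series → Q common, losses add: H = Σh = 13.54 m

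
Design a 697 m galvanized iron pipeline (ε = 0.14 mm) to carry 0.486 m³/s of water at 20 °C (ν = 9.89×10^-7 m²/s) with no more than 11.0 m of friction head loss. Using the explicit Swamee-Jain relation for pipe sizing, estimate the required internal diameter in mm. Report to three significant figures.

Swamee-Jain (Type III): D = 0.66·[ε^1.25·(LQ²/(gh_f))^4.75 + ν·Q^9.4·(L/(gh_f))^5.2]^0.04
LQ²/(gh_f) = 1.526; L/(gh_f) = 6.459
Term 1 = ε^1.25·(…)^4.75 = 1.13×10^-4; Term 2 = ν·Q^9.4·(…)^5.2 = 1.83×10^-5
D = 0.66·(1.13×10^-4 + 1.83×10^-5)^0.04 = 0.4616 m = 462 mm
Check: V = 2.90 m/s, Re = 1.36×10^6, f = 0.01560, h_f = 10.1 m ≈ 11.0 m ✓

D ≈ 462 mm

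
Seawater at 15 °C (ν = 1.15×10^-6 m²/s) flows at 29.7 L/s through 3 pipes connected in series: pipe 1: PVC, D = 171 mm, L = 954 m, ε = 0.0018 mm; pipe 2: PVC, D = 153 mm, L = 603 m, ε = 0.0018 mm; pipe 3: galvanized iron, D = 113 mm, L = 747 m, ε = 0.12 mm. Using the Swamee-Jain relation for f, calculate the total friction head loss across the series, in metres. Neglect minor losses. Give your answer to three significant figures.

H ≈ 77.7 m

Pipe 1: V = 1.293 m/s, Re = 1.92×10^5, ε/D = 1.05×10^-5, f = 0.01575, h_1 = f(L/D)V²/2g = 7.488 m
Pipe 2: V = 1.615 m/s, Re = 2.15×10^5, ε/D = 1.18×10^-5, f = 0.01543, h_2 = f(L/D)V²/2g = 8.088 m
Pipe 3: V = 2.961 m/s, Re = 2.91×10^5, ε/D = 0.00106, f = 0.02103, h_3 = f(L/D)V²/2g = 62.14 m
Series → Q common, losses add: H = Σh = 77.71 m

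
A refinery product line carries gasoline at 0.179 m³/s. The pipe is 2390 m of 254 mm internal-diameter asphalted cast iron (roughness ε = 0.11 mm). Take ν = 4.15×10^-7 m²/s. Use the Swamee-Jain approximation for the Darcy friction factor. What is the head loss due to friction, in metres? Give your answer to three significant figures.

h_f ≈ 98.8 m

V = 4Q/(πD²) = 4·0.179/(π·0.254²) = 3.533 m/s
Re = VD/ν = 3.533·0.254/4.15×10^-7 = 2.16×10^6 → turbulent
ε/D = 0.11/254 = 4.33×10^-4
Swamee-Jain: f = 0.01651
h_f = f(L/D)V²/(2g) = 0.01651·(2390/0.254)·3.533²/(2·9.81) = 98.82 m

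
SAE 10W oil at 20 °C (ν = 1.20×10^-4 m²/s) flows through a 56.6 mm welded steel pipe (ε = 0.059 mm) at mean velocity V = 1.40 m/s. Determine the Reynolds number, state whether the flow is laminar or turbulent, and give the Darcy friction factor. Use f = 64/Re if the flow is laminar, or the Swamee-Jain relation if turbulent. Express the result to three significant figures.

Re ≈ 660; laminar; f = 64/Re ≈ 0.0969

Re = VD/ν = 1.400·0.0566/1.20×10^-4 = 660
Re < 2300 → laminar → f = 64/Re = 0.09692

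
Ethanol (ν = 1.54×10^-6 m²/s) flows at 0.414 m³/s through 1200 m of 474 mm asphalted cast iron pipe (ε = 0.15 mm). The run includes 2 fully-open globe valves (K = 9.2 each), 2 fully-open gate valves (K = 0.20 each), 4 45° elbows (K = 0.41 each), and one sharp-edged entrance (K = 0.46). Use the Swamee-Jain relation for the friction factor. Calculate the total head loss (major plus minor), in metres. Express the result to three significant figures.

H_L ≈ 17.3 m

V = 4Q/(πD²) = 2.346 m/s; V²/2g = 0.2805 m
Re = 7.22×10^5, ε/D = 3.16×10^-4 → f = 0.01615 (Swamee-Jain)
Major: h_f = f(L/D)·V²/2g = 0.01615·2532·0.2805 = 11.47 m
Minor: ΣK = 20.9; h_m = ΣK·V²/2g = 5.863 m
Total H_L = 11.47 + 5.863 = 17.33 m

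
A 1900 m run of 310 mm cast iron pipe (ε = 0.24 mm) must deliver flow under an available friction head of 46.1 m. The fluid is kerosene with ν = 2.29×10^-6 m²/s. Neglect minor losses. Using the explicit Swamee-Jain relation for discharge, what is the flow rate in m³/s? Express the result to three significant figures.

Q ≈ 0.208 m³/s

Swamee-Jain (Type II): Q = -0.965·√(gD⁵h_f/L)·ln[ε/(3.7D) + √(3.17ν²L/(gD³h_f))]
√(gD⁵h_f/L) = √(9.81·0.310⁵·46.1/1900) = 0.02610
ε/(3.7D) = 2.09×10^-4; √(3.17ν²L/(gD³h_f)) = 4.84×10^-5
Q = -0.965·0.02610·ln(2.577×10^-4) = 0.2082 m³/s
Check: V = 2.76 m/s, Re = 3.73×10^5, f = 0.01954, h_f = 46.4 m ≈ 46.1 m ✓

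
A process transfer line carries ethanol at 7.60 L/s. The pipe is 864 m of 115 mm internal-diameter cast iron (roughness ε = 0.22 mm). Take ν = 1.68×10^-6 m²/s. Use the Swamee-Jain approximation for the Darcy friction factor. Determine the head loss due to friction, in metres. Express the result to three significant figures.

V = 4Q/(πD²) = 4·0.00760/(π·0.115²) = 0.7317 m/s
Re = VD/ν = 0.7317·0.115/1.68×10^-6 = 5.01×10^4 → turbulent
ε/D = 0.22/115 = 0.00191
Swamee-Jain: f = 0.02656
h_f = f(L/D)V²/(2g) = 0.02656·(864/0.115)·0.7317²/(2·9.81) = 5.445 m

h_f ≈ 5.45 m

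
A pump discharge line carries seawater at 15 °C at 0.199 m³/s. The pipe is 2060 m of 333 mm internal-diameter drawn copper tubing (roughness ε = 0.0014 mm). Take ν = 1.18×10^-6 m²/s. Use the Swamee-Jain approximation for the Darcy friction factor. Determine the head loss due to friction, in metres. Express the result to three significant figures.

h_f ≈ 20.7 m

V = 4Q/(πD²) = 4·0.199/(π·0.333²) = 2.285 m/s
Re = VD/ν = 2.285·0.333/1.18×10^-6 = 6.45×10^5 → turbulent
ε/D = 0.0014/333 = 4.20×10^-6
Swamee-Jain: f = 0.01259
h_f = f(L/D)V²/(2g) = 0.01259·(2060/0.333)·2.285²/(2·9.81) = 20.73 m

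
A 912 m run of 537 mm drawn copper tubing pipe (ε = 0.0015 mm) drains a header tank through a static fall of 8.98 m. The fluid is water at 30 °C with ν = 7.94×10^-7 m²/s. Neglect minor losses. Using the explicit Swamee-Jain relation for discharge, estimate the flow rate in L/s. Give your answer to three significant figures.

Q ≈ 716 L/s

Swamee-Jain (Type II): Q = -0.965·√(gD⁵h_f/L)·ln[ε/(3.7D) + √(3.17ν²L/(gD³h_f))]
√(gD⁵h_f/L) = √(9.81·0.537⁵·8.98/912) = 0.06568
ε/(3.7D) = 7.55×10^-7; √(3.17ν²L/(gD³h_f)) = 1.16×10^-5
Q = -0.965·0.06568·ln(1.231×10^-5) = 0.7165 m³/s
Check: V = 3.16 m/s, Re = 2.14×10^6, f = 0.01037, h_f = 8.98 m ≈ 8.98 m ✓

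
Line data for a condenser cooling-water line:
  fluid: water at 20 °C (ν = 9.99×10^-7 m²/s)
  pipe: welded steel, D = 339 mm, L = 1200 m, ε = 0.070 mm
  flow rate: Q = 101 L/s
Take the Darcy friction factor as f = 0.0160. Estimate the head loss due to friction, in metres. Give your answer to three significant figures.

V = 4Q/(πD²) = 4·0.101/(π·0.339²) = 1.119 m/s
h_f = f(L/D)V²/(2g) = 0.01600·(1200/0.339)·1.119²/(2·9.81) = 3.615 m

h_f ≈ 3.61 m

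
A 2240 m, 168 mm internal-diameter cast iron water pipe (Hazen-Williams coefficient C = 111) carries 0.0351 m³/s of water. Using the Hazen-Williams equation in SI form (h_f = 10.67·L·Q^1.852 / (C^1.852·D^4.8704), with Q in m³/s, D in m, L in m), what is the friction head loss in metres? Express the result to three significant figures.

h_f = 10.67·2240·0.0351^1.852 / (111^1.852·0.168^4.8704) = 46.71 m

h_f ≈ 46.7 m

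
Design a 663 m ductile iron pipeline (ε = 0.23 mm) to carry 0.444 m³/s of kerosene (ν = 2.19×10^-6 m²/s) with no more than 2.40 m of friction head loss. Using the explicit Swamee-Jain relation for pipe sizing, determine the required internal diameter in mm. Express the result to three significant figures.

D ≈ 609 mm

Swamee-Jain (Type III): D = 0.66·[ε^1.25·(LQ²/(gh_f))^4.75 + ν·Q^9.4·(L/(gh_f))^5.2]^0.04
LQ²/(gh_f) = 5.551; L/(gh_f) = 28.16
Term 1 = ε^1.25·(…)^4.75 = 0.0973; Term 2 = ν·Q^9.4·(…)^5.2 = 0.0366
D = 0.66·(0.0973 + 0.0366)^0.04 = 0.6090 m = 609 mm
Check: V = 1.52 m/s, Re = 4.24×10^5, f = 0.01714, h_f = 2.21 m ≈ 2.40 m ✓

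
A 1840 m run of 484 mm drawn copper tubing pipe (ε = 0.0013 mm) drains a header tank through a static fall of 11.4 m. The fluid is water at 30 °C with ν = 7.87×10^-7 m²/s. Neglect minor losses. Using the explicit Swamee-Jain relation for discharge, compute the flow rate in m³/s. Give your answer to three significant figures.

Q ≈ 0.424 m³/s

Swamee-Jain (Type II): Q = -0.965·√(gD⁵h_f/L)·ln[ε/(3.7D) + √(3.17ν²L/(gD³h_f))]
√(gD⁵h_f/L) = √(9.81·0.484⁵·11.4/1840) = 0.04018
ε/(3.7D) = 7.26×10^-7; √(3.17ν²L/(gD³h_f)) = 1.69×10^-5
Q = -0.965·0.04018·ln(1.761×10^-5) = 0.4244 m³/s
Check: V = 2.31 m/s, Re = 1.42×10^6, f = 0.01104, h_f = 11.4 m ≈ 11.4 m ✓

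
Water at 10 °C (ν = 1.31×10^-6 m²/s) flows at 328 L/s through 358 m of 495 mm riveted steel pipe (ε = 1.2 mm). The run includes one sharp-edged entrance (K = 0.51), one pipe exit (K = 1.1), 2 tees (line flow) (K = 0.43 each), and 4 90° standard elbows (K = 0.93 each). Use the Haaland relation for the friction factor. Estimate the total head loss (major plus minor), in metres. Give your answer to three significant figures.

H_L ≈ 3.59 m

V = 4Q/(πD²) = 1.704 m/s; V²/2g = 0.1481 m
Re = 6.44×10^5, ε/D = 0.00242 → f = 0.02494 (Haaland)
Major: h_f = f(L/D)·V²/2g = 0.02494·723.2·0.1481 = 2.670 m
Minor: ΣK = 6.19; h_m = ΣK·V²/2g = 0.9165 m
Total H_L = 2.670 + 0.9165 = 3.587 m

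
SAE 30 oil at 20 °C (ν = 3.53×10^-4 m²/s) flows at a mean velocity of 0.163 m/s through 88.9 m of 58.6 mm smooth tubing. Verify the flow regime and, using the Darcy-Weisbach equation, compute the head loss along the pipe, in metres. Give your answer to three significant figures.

Re = VD/ν = 0.163·0.05860/3.53×10^-4 = 27.1 → laminar (Re < 2300)
f = 64/Re = 2.365
h_f = f(L/D)V²/(2g) = 2.365·(88.9/0.05860)·0.163²/(2·9.81) = 4.859 m

h_f ≈ 4.86 m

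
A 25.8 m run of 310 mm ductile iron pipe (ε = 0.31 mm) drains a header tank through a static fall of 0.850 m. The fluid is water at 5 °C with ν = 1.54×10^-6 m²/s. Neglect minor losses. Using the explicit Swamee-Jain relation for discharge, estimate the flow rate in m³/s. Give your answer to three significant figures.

Swamee-Jain (Type II): Q = -0.965·√(gD⁵h_f/L)·ln[ε/(3.7D) + √(3.17ν²L/(gD³h_f))]
√(gD⁵h_f/L) = √(9.81·0.310⁵·0.850/25.8) = 0.03042
ε/(3.7D) = 2.70×10^-4; √(3.17ν²L/(gD³h_f)) = 2.79×10^-5
Q = -0.965·0.03042·ln(2.982×10^-4) = 0.2383 m³/s
Check: V = 3.16 m/s, Re = 6.36×10^5, f = 0.02022, h_f = 0.855 m ≈ 0.850 m ✓

Q ≈ 0.238 m³/s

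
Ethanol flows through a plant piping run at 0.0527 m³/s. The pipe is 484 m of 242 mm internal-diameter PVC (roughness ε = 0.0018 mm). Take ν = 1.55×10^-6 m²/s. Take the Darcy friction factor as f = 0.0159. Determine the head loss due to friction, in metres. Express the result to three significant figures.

V = 4Q/(πD²) = 4·0.0527/(π·0.242²) = 1.146 m/s
h_f = f(L/D)V²/(2g) = 0.01590·(484/0.242)·1.146²/(2·9.81) = 2.128 m

h_f ≈ 2.13 m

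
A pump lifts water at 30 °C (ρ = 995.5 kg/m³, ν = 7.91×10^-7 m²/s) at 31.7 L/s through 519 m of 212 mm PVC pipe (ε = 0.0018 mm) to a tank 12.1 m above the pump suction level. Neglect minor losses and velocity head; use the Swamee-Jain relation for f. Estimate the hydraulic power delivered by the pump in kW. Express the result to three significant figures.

V = 4Q/(πD²) = 0.8980 m/s; Re = 2.41×10^5; ε/D = 8.49×10^-6; f = 0.01507
h_f = f(L/D)V²/2g = 1.517 m
Total head H = z + h_f = 12.1 + 1.517 = 13.62 m
P_hyd = ρgQH = 995.5·9.81·0.0317·13.62 = 4.215 kW

P_hyd ≈ 4.22 kW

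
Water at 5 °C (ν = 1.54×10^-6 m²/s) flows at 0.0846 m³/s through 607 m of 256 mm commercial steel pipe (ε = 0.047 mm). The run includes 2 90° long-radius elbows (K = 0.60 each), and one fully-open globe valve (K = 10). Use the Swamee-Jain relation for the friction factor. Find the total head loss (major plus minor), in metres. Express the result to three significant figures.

H_L ≈ 6.88 m

V = 4Q/(πD²) = 1.644 m/s; V²/2g = 0.1377 m
Re = 2.73×10^5, ε/D = 1.84×10^-4 → f = 0.01635 (Swamee-Jain)
Major: h_f = f(L/D)·V²/2g = 0.01635·2371·0.1377 = 5.339 m
Minor: ΣK = 11.2; h_m = ΣK·V²/2g = 1.542 m
Total H_L = 5.339 + 1.542 = 6.881 m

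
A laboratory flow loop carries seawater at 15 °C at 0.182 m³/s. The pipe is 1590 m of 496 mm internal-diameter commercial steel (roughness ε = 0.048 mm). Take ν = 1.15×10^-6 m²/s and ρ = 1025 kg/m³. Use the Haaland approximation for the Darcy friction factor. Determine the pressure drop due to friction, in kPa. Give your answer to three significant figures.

V = 4Q/(πD²) = 4·0.182/(π·0.496²) = 0.9419 m/s
Re = VD/ν = 0.9419·0.496/1.15×10^-6 = 4.06×10^5 → turbulent
ε/D = 0.048/496 = 9.68×10^-5
Haaland: f = 0.01459
h_f = f(L/D)V²/(2g) = 0.01459·(1590/0.496)·0.9419²/(2·9.81) = 2.115 m
Δp = ρg·h_f = 1025·9.81·2.115 = 21.27 kPa

Δp ≈ 21.3 kPa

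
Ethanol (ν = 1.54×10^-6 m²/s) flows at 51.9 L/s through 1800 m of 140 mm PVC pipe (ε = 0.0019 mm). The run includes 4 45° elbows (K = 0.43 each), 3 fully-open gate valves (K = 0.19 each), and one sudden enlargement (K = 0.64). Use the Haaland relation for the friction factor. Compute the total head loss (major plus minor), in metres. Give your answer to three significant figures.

H_L ≈ 109 m

V = 4Q/(πD²) = 3.371 m/s; V²/2g = 0.5794 m
Re = 3.06×10^5, ε/D = 1.36×10^-5 → f = 0.01440 (Haaland)
Major: h_f = f(L/D)·V²/2g = 0.01440·12857·0.5794 = 107.2 m
Minor: ΣK = 2.93; h_m = ΣK·V²/2g = 1.698 m
Total H_L = 107.2 + 1.698 = 108.9 m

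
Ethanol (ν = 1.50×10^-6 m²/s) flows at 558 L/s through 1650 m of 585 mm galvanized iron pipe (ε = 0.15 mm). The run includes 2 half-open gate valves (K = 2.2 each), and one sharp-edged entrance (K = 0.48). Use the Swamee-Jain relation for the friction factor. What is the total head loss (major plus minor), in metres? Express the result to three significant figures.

V = 4Q/(πD²) = 2.076 m/s; V²/2g = 0.2197 m
Re = 8.10×10^5, ε/D = 2.56×10^-4 → f = 0.01552 (Swamee-Jain)
Major: h_f = f(L/D)·V²/2g = 0.01552·2821·0.2197 = 9.616 m
Minor: ΣK = 4.88; h_m = ΣK·V²/2g = 1.072 m
Total H_L = 9.616 + 1.072 = 10.69 m

H_L ≈ 10.7 m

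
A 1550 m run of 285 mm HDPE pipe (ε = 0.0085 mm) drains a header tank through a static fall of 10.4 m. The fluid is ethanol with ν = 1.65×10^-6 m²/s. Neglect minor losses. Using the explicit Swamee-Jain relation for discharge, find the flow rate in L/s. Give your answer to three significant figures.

Swamee-Jain (Type II): Q = -0.965·√(gD⁵h_f/L)·ln[ε/(3.7D) + √(3.17ν²L/(gD³h_f))]
√(gD⁵h_f/L) = √(9.81·0.285⁵·10.4/1550) = 0.01112
ε/(3.7D) = 8.06×10^-6; √(3.17ν²L/(gD³h_f)) = 7.53×10^-5
Q = -0.965·0.01112·ln(8.332×10^-5) = 0.1008 m³/s
Check: V = 1.58 m/s, Re = 2.73×10^5, f = 0.01496, h_f = 10.4 m ≈ 10.4 m ✓

Q ≈ 101 L/s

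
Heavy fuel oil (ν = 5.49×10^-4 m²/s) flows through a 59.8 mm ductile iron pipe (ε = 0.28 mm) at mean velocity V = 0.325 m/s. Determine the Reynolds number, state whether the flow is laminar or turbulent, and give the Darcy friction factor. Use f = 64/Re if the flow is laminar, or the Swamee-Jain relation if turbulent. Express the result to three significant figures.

Re ≈ 35.4; laminar; f = 64/Re ≈ 1.81

Re = VD/ν = 0.3250·0.0598/5.49×10^-4 = 35.4
Re < 2300 → laminar → f = 64/Re = 1.808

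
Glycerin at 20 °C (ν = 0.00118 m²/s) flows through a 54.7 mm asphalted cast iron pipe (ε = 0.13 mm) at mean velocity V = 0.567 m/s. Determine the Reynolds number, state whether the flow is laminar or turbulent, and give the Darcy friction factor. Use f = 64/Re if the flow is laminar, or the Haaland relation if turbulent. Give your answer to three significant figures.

Re ≈ 26.3; laminar; f = 64/Re ≈ 2.43

Re = VD/ν = 0.5670·0.0547/0.00118 = 26.3
Re < 2300 → laminar → f = 64/Re = 2.435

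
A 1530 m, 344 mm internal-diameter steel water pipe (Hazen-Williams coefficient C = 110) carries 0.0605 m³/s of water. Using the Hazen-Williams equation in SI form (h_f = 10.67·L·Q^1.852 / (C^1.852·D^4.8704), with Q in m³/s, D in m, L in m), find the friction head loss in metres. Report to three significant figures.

h_f = 10.67·1530·0.0605^1.852 / (110^1.852·0.344^4.8704) = 2.711 m

h_f ≈ 2.71 m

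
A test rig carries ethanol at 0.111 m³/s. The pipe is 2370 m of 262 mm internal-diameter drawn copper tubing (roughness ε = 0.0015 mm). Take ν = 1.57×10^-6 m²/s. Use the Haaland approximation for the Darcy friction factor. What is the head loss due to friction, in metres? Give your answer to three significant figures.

V = 4Q/(πD²) = 4·0.111/(π·0.262²) = 2.059 m/s
Re = VD/ν = 2.059·0.262/1.57×10^-6 = 3.44×10^5 → turbulent
ε/D = 0.0015/262 = 5.73×10^-6
Haaland: f = 0.01403
h_f = f(L/D)V²/(2g) = 0.01403·(2370/0.262)·2.059²/(2·9.81) = 27.43 m

h_f ≈ 27.4 m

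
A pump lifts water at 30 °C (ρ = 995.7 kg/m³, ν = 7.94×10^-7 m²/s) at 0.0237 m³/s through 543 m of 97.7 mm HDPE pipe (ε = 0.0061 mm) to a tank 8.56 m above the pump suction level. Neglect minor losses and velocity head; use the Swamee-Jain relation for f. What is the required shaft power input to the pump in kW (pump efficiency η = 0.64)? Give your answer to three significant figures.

P_shaft ≈ 17.9 kW

V = 4Q/(πD²) = 3.161 m/s; Re = 3.89×10^5; ε/D = 6.24×10^-5; f = 0.01450
h_f = f(L/D)V²/2g = 41.04 m
Total head H = z + h_f = 8.56 + 41.04 = 49.60 m
P_hyd = ρgQH = 995.7·9.81·0.0237·49.60 = 11.48 kW
P_shaft = P_hyd/η = 11.48/0.64 = 17.94 kW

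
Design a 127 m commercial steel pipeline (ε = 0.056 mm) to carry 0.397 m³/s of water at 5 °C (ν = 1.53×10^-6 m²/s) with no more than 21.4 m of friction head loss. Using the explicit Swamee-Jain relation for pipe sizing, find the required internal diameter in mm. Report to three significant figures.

Swamee-Jain (Type III): D = 0.66·[ε^1.25·(LQ²/(gh_f))^4.75 + ν·Q^9.4·(L/(gh_f))^5.2]^0.04
LQ²/(gh_f) = 0.09535; L/(gh_f) = 0.6050
Term 1 = ε^1.25·(…)^4.75 = 6.87×10^-11; Term 2 = ν·Q^9.4·(…)^5.2 = 1.90×10^-11
D = 0.66·(6.87×10^-11 + 1.90×10^-11)^0.04 = 0.2614 m = 261 mm
Check: V = 7.40 m/s, Re = 1.26×10^6, f = 0.01475, h_f = 20.0 m ≈ 21.4 m ✓

D ≈ 261 mm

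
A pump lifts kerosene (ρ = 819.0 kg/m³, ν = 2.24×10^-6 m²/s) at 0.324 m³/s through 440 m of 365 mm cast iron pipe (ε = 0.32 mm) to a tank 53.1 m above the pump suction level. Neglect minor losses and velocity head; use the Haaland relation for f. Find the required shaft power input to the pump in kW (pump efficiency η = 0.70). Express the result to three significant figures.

V = 4Q/(πD²) = 3.096 m/s; Re = 5.05×10^5; ε/D = 8.77×10^-4; f = 0.01963
h_f = f(L/D)V²/2g = 11.56 m
Total head H = z + h_f = 53.1 + 11.56 = 64.66 m
P_hyd = ρgQH = 819.0·9.81·0.324·64.66 = 168.3 kW
P_shaft = P_hyd/η = 168.3/0.70 = 240.5 kW

P_shaft ≈ 240 kW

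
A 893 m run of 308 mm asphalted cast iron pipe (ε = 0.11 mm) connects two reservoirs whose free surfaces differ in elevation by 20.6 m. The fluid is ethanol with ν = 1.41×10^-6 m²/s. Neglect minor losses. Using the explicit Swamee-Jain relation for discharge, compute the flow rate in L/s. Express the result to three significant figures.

Q ≈ 217 L/s

Swamee-Jain (Type II): Q = -0.965·√(gD⁵h_f/L)·ln[ε/(3.7D) + √(3.17ν²L/(gD³h_f))]
√(gD⁵h_f/L) = √(9.81·0.308⁵·20.6/893) = 0.02504
ε/(3.7D) = 9.65×10^-5; √(3.17ν²L/(gD³h_f)) = 3.09×10^-5
Q = -0.965·0.02504·ln(1.274×10^-4) = 0.2167 m³/s
Check: V = 2.91 m/s, Re = 6.35×10^5, f = 0.01658, h_f = 20.7 m ≈ 20.6 m ✓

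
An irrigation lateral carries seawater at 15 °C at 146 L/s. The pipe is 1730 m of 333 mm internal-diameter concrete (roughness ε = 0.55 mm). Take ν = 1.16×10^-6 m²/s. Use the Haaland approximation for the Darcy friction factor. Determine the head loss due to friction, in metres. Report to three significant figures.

V = 4Q/(πD²) = 4·0.146/(π·0.333²) = 1.676 m/s
Re = VD/ν = 1.676·0.333/1.16×10^-6 = 4.81×10^5 → turbulent
ε/D = 0.55/333 = 0.00165
Haaland: f = 0.02270
h_f = f(L/D)V²/(2g) = 0.02270·(1730/0.333)·1.676²/(2·9.81) = 16.89 m

h_f ≈ 16.9 m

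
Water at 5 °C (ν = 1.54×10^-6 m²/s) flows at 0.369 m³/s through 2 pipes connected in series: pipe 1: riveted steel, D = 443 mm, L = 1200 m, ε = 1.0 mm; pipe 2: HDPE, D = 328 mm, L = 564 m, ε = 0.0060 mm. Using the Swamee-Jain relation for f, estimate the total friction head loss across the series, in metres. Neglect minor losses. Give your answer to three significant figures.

Pipe 1: V = 2.394 m/s, Re = 6.89×10^5, ε/D = 0.00226, f = 0.02453, h_1 = f(L/D)V²/2g = 19.41 m
Pipe 2: V = 4.367 m/s, Re = 9.30×10^5, ε/D = 1.83×10^-5, f = 0.01217, h_2 = f(L/D)V²/2g = 20.34 m
Series → Q common, losses add: H = Σh = 39.75 m

H ≈ 39.7 m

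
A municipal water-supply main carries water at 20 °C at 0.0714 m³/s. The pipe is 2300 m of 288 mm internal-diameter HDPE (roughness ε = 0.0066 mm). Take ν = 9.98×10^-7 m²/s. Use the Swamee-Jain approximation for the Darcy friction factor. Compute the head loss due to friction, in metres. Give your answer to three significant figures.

V = 4Q/(πD²) = 4·0.0714/(π·0.288²) = 1.096 m/s
Re = VD/ν = 1.096·0.288/9.98×10^-7 = 3.16×10^5 → turbulent
ε/D = 0.0066/288 = 2.29×10^-5
Swamee-Jain: f = 0.01451
h_f = f(L/D)V²/(2g) = 0.01451·(2300/0.288)·1.096²/(2·9.81) = 7.093 m

h_f ≈ 7.09 m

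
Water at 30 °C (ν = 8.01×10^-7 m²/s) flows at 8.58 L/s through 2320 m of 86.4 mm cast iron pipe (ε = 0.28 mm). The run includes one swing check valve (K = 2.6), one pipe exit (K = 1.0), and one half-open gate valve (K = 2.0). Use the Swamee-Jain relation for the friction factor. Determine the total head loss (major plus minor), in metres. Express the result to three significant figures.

V = 4Q/(πD²) = 1.463 m/s; V²/2g = 0.1092 m
Re = 1.58×10^5, ε/D = 0.00324 → f = 0.02775 (Swamee-Jain)
Major: h_f = f(L/D)·V²/2g = 0.02775·26852·0.1092 = 81.33 m
Minor: ΣK = 5.60; h_m = ΣK·V²/2g = 0.6113 m
Total H_L = 81.33 + 0.6113 = 81.94 m

H_L ≈ 81.9 m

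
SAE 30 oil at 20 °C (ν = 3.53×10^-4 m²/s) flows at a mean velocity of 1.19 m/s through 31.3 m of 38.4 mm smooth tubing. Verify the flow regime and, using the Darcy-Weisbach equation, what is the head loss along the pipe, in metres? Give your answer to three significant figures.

Re = VD/ν = 1.19·0.03840/3.53×10^-4 = 129 → laminar (Re < 2300)
f = 64/Re = 0.4944
h_f = f(L/D)V²/(2g) = 0.4944·(31.3/0.03840)·1.19²/(2·9.81) = 29.09 m

h_f ≈ 29.1 m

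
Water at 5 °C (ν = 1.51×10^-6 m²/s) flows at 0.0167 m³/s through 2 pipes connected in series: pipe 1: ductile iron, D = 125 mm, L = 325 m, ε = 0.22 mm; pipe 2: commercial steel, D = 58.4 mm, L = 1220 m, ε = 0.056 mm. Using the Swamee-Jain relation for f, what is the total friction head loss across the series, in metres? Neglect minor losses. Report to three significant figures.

Pipe 1: V = 1.361 m/s, Re = 1.13×10^5, ε/D = 0.00176, f = 0.02450, h_1 = f(L/D)V²/2g = 6.011 m
Pipe 2: V = 6.234 m/s, Re = 2.41×10^5, ε/D = 9.59×10^-4, f = 0.02080, h_2 = f(L/D)V²/2g = 860.9 m
Series → Q common, losses add: H = Σh = 866.9 m

H ≈ 867 m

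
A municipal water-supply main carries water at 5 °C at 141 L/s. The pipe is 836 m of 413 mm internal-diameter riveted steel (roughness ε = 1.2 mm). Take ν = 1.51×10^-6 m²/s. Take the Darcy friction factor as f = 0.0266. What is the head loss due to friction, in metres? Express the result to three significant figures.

V = 4Q/(πD²) = 4·0.141/(π·0.413²) = 1.053 m/s
h_f = f(L/D)V²/(2g) = 0.02660·(836/0.413)·1.053²/(2·9.81) = 3.040 m

h_f ≈ 3.04 m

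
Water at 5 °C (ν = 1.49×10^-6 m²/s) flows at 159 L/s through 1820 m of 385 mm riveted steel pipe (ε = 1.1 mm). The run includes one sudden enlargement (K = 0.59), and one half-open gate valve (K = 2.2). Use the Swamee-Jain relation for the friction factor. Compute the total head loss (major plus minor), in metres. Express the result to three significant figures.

V = 4Q/(πD²) = 1.366 m/s; V²/2g = 0.09508 m
Re = 3.53×10^5, ε/D = 0.00286 → f = 0.02634 (Swamee-Jain)
Major: h_f = f(L/D)·V²/2g = 0.02634·4727·0.09508 = 11.84 m
Minor: ΣK = 2.79; h_m = ΣK·V²/2g = 0.2653 m
Total H_L = 11.84 + 0.2653 = 12.11 m

H_L ≈ 12.1 m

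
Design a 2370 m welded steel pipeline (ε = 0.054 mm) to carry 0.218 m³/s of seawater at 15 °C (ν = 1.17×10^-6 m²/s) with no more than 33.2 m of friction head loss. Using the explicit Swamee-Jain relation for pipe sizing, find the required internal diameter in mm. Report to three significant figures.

Swamee-Jain (Type III): D = 0.66·[ε^1.25·(LQ²/(gh_f))^4.75 + ν·Q^9.4·(L/(gh_f))^5.2]^0.04
LQ²/(gh_f) = 0.3458; L/(gh_f) = 7.277
Term 1 = ε^1.25·(…)^4.75 = 2.99×10^-8; Term 2 = ν·Q^9.4·(…)^5.2 = 2.15×10^-8
D = 0.66·(2.99×10^-8 + 2.15×10^-8)^0.04 = 0.3373 m = 337 mm
Check: V = 2.44 m/s, Re = 7.03×10^5, f = 0.01468, h_f = 31.3 m ≈ 33.2 m ✓

D ≈ 337 mm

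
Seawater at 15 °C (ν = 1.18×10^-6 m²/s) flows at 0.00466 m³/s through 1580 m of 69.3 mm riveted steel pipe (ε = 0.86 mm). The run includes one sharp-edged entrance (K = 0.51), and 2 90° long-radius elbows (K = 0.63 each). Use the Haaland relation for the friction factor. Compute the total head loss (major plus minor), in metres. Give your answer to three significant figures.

H_L ≈ 73.9 m

V = 4Q/(πD²) = 1.235 m/s; V²/2g = 0.07780 m
Re = 7.26×10^4, ε/D = 0.0124 → f = 0.04159 (Haaland)
Major: h_f = f(L/D)·V²/2g = 0.04159·22799·0.07780 = 73.77 m
Minor: ΣK = 1.77; h_m = ΣK·V²/2g = 0.1377 m
Total H_L = 73.77 + 0.1377 = 73.91 m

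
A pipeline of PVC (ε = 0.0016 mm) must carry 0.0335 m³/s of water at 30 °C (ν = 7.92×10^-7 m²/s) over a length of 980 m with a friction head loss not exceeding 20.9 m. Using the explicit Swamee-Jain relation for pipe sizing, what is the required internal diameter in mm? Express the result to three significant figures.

D ≈ 145 mm

Swamee-Jain (Type III): D = 0.66·[ε^1.25·(LQ²/(gh_f))^4.75 + ν·Q^9.4·(L/(gh_f))^5.2]^0.04
LQ²/(gh_f) = 0.005364; L/(gh_f) = 4.780
Term 1 = ε^1.25·(…)^4.75 = 9.34×10^-19; Term 2 = ν·Q^9.4·(…)^5.2 = 3.69×10^-17
D = 0.66·(9.34×10^-19 + 3.69×10^-17)^0.04 = 0.1454 m = 145 mm
Check: V = 2.02 m/s, Re = 3.70×10^5, f = 0.01397, h_f = 19.5 m ≈ 20.9 m ✓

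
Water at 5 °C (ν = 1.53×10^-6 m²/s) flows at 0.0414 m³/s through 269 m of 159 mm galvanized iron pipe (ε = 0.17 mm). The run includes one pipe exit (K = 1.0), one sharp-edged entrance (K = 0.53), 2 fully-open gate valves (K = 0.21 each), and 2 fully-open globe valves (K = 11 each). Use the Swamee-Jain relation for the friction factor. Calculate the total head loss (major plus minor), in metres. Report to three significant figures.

H_L ≈ 13.3 m

V = 4Q/(πD²) = 2.085 m/s; V²/2g = 0.2216 m
Re = 2.17×10^5, ε/D = 0.00107 → f = 0.02136 (Swamee-Jain)
Major: h_f = f(L/D)·V²/2g = 0.02136·1692·0.2216 = 8.009 m
Minor: ΣK = 23.9; h_m = ΣK·V²/2g = 5.307 m
Total H_L = 8.009 + 5.307 = 13.32 m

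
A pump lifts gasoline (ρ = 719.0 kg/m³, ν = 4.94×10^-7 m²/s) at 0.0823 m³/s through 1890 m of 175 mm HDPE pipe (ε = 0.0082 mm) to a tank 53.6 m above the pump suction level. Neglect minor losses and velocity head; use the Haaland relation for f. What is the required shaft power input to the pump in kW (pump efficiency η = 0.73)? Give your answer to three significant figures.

V = 4Q/(πD²) = 3.422 m/s; Re = 1.21×10^6; ε/D = 4.69×10^-5; f = 0.01220
h_f = f(L/D)V²/2g = 78.65 m
Total head H = z + h_f = 53.6 + 78.65 = 132.2 m
P_hyd = ρgQH = 719.0·9.81·0.0823·132.2 = 76.77 kW
P_shaft = P_hyd/η = 76.77/0.73 = 105.2 kW

P_shaft ≈ 105 kW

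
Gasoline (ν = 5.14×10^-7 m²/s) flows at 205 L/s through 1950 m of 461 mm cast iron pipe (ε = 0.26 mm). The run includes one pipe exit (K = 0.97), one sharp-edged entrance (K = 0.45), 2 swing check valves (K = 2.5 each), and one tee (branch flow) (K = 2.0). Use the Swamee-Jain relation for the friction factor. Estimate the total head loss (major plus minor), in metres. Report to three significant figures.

H_L ≈ 6.39 m

V = 4Q/(πD²) = 1.228 m/s; V²/2g = 0.07688 m
Re = 1.10×10^6, ε/D = 5.64×10^-4 → f = 0.01767 (Swamee-Jain)
Major: h_f = f(L/D)·V²/2g = 0.01767·4230·0.07688 = 5.748 m
Minor: ΣK = 8.42; h_m = ΣK·V²/2g = 0.6473 m
Total H_L = 5.748 + 0.6473 = 6.395 m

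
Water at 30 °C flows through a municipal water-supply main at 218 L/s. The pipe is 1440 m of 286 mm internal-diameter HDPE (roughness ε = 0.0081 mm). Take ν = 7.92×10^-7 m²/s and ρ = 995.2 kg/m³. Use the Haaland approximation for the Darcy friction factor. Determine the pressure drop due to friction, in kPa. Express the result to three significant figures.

Δp ≈ 341 kPa

V = 4Q/(πD²) = 4·0.218/(π·0.286²) = 3.393 m/s
Re = VD/ν = 3.393·0.286/7.92×10^-7 = 1.23×10^6 → turbulent
ε/D = 0.0081/286 = 2.83×10^-5
Haaland: f = 0.01181
h_f = f(L/D)V²/(2g) = 0.01181·(1440/0.286)·3.393²/(2·9.81) = 34.90 m
Δp = ρg·h_f = 995.2·9.81·34.90 = 340.7 kPa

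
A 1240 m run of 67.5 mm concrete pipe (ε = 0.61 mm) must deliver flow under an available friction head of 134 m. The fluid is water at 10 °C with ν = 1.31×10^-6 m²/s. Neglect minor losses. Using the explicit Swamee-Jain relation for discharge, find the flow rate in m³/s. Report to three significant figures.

Q ≈ 0.00701 m³/s

Swamee-Jain (Type II): Q = -0.965·√(gD⁵h_f/L)·ln[ε/(3.7D) + √(3.17ν²L/(gD³h_f))]
√(gD⁵h_f/L) = √(9.81·0.0675⁵·134/1240) = 0.001219
ε/(3.7D) = 0.00244; √(3.17ν²L/(gD³h_f)) = 1.29×10^-4
Q = -0.965·0.001219·ln(0.002572) = 0.007014 m³/s
Check: V = 1.96 m/s, Re = 1.01×10^5, f = 0.03752, h_f = 135 m ≈ 134 m ✓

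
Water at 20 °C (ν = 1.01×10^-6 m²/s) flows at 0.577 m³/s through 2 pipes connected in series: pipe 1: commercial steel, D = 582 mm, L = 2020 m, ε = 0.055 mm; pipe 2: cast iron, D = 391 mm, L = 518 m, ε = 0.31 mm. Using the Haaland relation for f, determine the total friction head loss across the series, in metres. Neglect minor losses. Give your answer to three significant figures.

Pipe 1: V = 2.169 m/s, Re = 1.25×10^6, ε/D = 9.45×10^-5, f = 0.01302, h_1 = f(L/D)V²/2g = 10.83 m
Pipe 2: V = 4.805 m/s, Re = 1.86×10^6, ε/D = 7.93×10^-4, f = 0.01878, h_2 = f(L/D)V²/2g = 29.28 m
Series → Q common, losses add: H = Σh = 40.11 m

H ≈ 40.1 m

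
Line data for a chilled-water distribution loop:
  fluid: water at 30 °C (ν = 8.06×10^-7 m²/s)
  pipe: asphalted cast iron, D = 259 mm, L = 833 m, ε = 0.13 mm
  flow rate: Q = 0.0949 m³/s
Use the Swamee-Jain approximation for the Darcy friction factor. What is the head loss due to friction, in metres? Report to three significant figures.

h_f ≈ 9.40 m

V = 4Q/(πD²) = 4·0.0949/(π·0.259²) = 1.801 m/s
Re = VD/ν = 1.801·0.259/8.06×10^-7 = 5.79×10^5 → turbulent
ε/D = 0.13/259 = 5.02×10^-4
Swamee-Jain: f = 0.01767
h_f = f(L/D)V²/(2g) = 0.01767·(833/0.259)·1.801²/(2·9.81) = 9.396 m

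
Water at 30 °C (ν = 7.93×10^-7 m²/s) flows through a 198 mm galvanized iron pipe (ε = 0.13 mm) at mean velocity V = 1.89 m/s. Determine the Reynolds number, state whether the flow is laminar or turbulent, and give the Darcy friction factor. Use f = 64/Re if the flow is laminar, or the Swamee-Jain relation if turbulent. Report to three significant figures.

Re ≈ 4.72×10^5; turbulent; f ≈ 0.0187

Re = VD/ν = 1.890·0.198/7.93×10^-7 = 4.72×10^5
Re > 4000 → turbulent; ε/D = 6.57×10^-4
Swamee-Jain: f = 0.01874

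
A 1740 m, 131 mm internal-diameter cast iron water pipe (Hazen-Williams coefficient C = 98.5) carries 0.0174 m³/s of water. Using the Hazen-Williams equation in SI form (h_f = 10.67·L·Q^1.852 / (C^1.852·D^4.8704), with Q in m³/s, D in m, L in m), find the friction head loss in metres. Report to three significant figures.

h_f = 10.67·1740·0.0174^1.852 / (98.5^1.852·0.131^4.8704) = 41.46 m

h_f ≈ 41.5 m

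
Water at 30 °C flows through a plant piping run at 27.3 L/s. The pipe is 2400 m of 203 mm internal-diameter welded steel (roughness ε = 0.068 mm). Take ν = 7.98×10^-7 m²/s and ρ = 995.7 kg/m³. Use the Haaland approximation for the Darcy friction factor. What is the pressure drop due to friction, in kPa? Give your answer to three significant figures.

Δp ≈ 73.6 kPa

V = 4Q/(πD²) = 4·0.0273/(π·0.203²) = 0.8435 m/s
Re = VD/ν = 0.8435·0.203/7.98×10^-7 = 2.15×10^5 → turbulent
ε/D = 0.068/203 = 3.35×10^-4
Haaland: f = 0.01759
h_f = f(L/D)V²/(2g) = 0.01759·(2400/0.203)·0.8435²/(2·9.81) = 7.540 m
Δp = ρg·h_f = 995.7·9.81·7.540 = 73.65 kPa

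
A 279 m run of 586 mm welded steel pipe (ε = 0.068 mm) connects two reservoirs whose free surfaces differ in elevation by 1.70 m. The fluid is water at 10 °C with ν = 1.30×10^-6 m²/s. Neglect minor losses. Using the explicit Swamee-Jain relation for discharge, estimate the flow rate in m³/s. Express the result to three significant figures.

Swamee-Jain (Type II): Q = -0.965·√(gD⁵h_f/L)·ln[ε/(3.7D) + √(3.17ν²L/(gD³h_f))]
√(gD⁵h_f/L) = √(9.81·0.586⁵·1.70/279) = 0.06427
ε/(3.7D) = 3.14×10^-5; √(3.17ν²L/(gD³h_f)) = 2.11×10^-5
Q = -0.965·0.06427·ln(5.247×10^-5) = 0.6112 m³/s
Check: V = 2.27 m/s, Re = 1.02×10^6, f = 0.01372, h_f = 1.71 m ≈ 1.70 m ✓

Q ≈ 0.611 m³/s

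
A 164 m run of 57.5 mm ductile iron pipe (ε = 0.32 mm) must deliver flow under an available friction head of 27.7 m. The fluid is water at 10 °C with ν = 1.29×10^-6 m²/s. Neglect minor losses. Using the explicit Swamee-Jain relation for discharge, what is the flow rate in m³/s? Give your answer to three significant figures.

Q ≈ 0.00632 m³/s

Swamee-Jain (Type II): Q = -0.965·√(gD⁵h_f/L)·ln[ε/(3.7D) + √(3.17ν²L/(gD³h_f))]
√(gD⁵h_f/L) = √(9.81·0.0575⁵·27.7/164) = 0.001021
ε/(3.7D) = 0.00150; √(3.17ν²L/(gD³h_f)) = 1.29×10^-4
Q = -0.965·0.001021·ln(0.001634) = 0.006319 m³/s
Check: V = 2.43 m/s, Re = 1.08×10^5, f = 0.03243, h_f = 27.9 m ≈ 27.7 m ✓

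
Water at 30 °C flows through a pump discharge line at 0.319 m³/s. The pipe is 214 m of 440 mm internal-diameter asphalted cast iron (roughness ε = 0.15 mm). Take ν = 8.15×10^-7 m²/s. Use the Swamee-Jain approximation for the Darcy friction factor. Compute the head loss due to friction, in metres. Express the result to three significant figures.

h_f ≈ 1.75 m

V = 4Q/(πD²) = 4·0.319/(π·0.440²) = 2.098 m/s
Re = VD/ν = 2.098·0.440/8.15×10^-7 = 1.13×10^6 → turbulent
ε/D = 0.15/440 = 3.41×10^-4
Swamee-Jain: f = 0.01603
h_f = f(L/D)V²/(2g) = 0.01603·(214/0.440)·2.098²/(2·9.81) = 1.749 m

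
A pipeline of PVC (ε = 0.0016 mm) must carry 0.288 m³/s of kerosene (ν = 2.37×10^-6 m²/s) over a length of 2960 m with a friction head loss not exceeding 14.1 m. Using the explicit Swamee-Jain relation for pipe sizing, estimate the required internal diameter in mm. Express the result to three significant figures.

Swamee-Jain (Type III): D = 0.66·[ε^1.25·(LQ²/(gh_f))^4.75 + ν·Q^9.4·(L/(gh_f))^5.2]^0.04
LQ²/(gh_f) = 1.775; L/(gh_f) = 21.40
Term 1 = ε^1.25·(…)^4.75 = 8.69×10^-7; Term 2 = ν·Q^9.4·(…)^5.2 = 1.63×10^-4
D = 0.66·(8.69×10^-7 + 1.63×10^-4)^0.04 = 0.4657 m = 466 mm
Check: V = 1.69 m/s, Re = 3.32×10^5, f = 0.01415, h_f = 13.1 m ≈ 14.1 m ✓

D ≈ 466 mm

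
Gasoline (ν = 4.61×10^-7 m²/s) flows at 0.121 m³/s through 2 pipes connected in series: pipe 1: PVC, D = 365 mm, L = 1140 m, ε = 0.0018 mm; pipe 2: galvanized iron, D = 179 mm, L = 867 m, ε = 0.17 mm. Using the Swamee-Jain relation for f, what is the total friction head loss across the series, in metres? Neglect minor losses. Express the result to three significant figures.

H ≈ 115 m

Pipe 1: V = 1.156 m/s, Re = 9.16×10^5, ε/D = 4.93×10^-6, f = 0.01190, h_1 = f(L/D)V²/2g = 2.533 m
Pipe 2: V = 4.808 m/s, Re = 1.87×10^6, ε/D = 9.50×10^-4, f = 0.01963, h_2 = f(L/D)V²/2g = 112.0 m
Series → Q common, losses add: H = Σh = 114.5 m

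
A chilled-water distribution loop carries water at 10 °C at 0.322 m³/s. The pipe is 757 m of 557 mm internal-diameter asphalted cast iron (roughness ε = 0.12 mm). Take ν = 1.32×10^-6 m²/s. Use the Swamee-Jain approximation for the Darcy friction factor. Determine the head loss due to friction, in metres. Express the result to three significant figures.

h_f ≈ 1.88 m

V = 4Q/(πD²) = 4·0.322/(π·0.557²) = 1.321 m/s
Re = VD/ν = 1.321·0.557/1.32×10^-6 = 5.58×10^5 → turbulent
ε/D = 0.12/557 = 2.15×10^-4
Swamee-Jain: f = 0.01552
h_f = f(L/D)V²/(2g) = 0.01552·(757/0.557)·1.321²/(2·9.81) = 1.877 m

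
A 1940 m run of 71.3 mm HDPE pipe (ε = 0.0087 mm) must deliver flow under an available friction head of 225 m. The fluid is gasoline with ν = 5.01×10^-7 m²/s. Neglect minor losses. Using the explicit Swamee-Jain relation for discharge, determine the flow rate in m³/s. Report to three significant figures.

Swamee-Jain (Type II): Q = -0.965·√(gD⁵h_f/L)·ln[ε/(3.7D) + √(3.17ν²L/(gD³h_f))]
√(gD⁵h_f/L) = √(9.81·0.0713⁵·225/1940) = 0.001448
ε/(3.7D) = 3.30×10^-5; √(3.17ν²L/(gD³h_f)) = 4.39×10^-5
Q = -0.965·0.001448·ln(7.690×10^-5) = 0.01324 m³/s
Check: V = 3.32 m/s, Re = 4.72×10^5, f = 0.01481, h_f = 226 m ≈ 225 m ✓

Q ≈ 0.0132 m³/s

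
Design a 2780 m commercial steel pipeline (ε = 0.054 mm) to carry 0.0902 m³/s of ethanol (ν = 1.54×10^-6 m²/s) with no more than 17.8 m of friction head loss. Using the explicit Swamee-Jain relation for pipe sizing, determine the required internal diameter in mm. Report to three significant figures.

D ≈ 284 mm

Swamee-Jain (Type III): D = 0.66·[ε^1.25·(LQ²/(gh_f))^4.75 + ν·Q^9.4·(L/(gh_f))^5.2]^0.04
LQ²/(gh_f) = 0.1295; L/(gh_f) = 15.92
Term 1 = ε^1.25·(…)^4.75 = 2.81×10^-10; Term 2 = ν·Q^9.4·(…)^5.2 = 4.14×10^-10
D = 0.66·(2.81×10^-10 + 4.14×10^-10)^0.04 = 0.2839 m = 284 mm
Check: V = 1.42 m/s, Re = 2.63×10^5, f = 0.01648, h_f = 16.7 m ≈ 17.8 m ✓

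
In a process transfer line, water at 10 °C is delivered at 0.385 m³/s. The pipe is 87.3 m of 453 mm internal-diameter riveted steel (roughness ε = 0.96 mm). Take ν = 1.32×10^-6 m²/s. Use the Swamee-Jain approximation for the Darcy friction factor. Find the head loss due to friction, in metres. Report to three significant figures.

V = 4Q/(πD²) = 4·0.385/(π·0.453²) = 2.389 m/s
Re = VD/ν = 2.389·0.453/1.32×10^-6 = 8.20×10^5 → turbulent
ε/D = 0.96/453 = 0.00212
Swamee-Jain: f = 0.02408
h_f = f(L/D)V²/(2g) = 0.02408·(87.3/0.453)·2.389²/(2·9.81) = 1.350 m

h_f ≈ 1.35 m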